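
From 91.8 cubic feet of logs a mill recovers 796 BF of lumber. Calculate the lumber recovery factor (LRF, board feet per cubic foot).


Formula: LRF = Lumber Output (BF) / Log Input (ft^3)
LRF = 796 BF / 91.8 ft^3
LRF = 8.67 BF/ft^3

8.67


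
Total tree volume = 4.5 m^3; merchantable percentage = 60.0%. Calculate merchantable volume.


Formula: MV = V_total * (merchantable_pct / 100)
Merchantable fraction = 60.0% / 100 = 0.6
MV = 4.5 m^3 * 0.6 = 2.7 m^3

2.7


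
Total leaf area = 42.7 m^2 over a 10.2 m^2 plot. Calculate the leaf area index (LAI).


Formula: LAI = total leaf area / ground area  (dimensionless)
LAI = 42.7 m^2 / 10.2 m^2
LAI = 4.19

4.19


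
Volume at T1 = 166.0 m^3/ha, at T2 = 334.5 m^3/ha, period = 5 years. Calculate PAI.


Formula: PAI = (V_T2 - V_T1) / (T2 - T1)
Volume increment = 334.5 - 166.0 = 168.5 m^3/ha
PAI = 168.5 / 5 = 33.7 m^3/ha/year

33.7


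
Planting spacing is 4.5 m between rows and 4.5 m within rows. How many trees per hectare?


Formula: TPH = 10000 m^2/ha / (spacing_x * spacing_y)
Area per tree = 4.5 m * 4.5 m = 20.25 m^2
TPH = 10000 / 20.25 = 494 trees/ha

494


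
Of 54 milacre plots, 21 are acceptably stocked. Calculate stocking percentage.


Formula: Stocking % = stocked plots / total plots * 100
Stocking = 21 / 54 * 100
Stocking = 0.3889 * 100 = 38.9%

38.9


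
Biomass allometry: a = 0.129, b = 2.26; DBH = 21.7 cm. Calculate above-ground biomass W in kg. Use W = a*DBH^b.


Formula: W = a * DBH^b  (allometric power law)
DBH^b = 21.7^2.26 = 1048.091
W = 0.129 * 1048.091 = 135.2 kg

135.2


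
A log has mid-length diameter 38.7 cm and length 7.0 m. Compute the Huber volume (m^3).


Huber: V = Am * L,  Am = pi*(Dm/200)^2
Am = pi*(38.7/200)^2 = 0.117628 m^2
V = 0.117628*7.0 = 0.8234 m^3

0.8234


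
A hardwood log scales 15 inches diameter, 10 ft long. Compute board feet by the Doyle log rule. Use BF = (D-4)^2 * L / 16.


Doyle: BF = (D - 4)^2 * L / 16
Adjusted diameter = 15 - 4 = 11 in
(D-4)^2 = 11^2 = 121
BF = 121 * 10 / 16 = 76 BF

76


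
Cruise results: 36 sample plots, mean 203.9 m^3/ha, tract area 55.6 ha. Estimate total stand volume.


Formula: Total Volume = Mean Volume per ha * Total Area
Total Volume = 203.9 m^3/ha * 55.6 ha
Total Volume = 11337 m^3

11337


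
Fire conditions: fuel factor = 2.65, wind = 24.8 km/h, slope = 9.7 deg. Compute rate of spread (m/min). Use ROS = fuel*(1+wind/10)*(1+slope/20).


Formula: ROS = fuel * (1 + wind/10) * (1 + slope/20)
Wind factor = 1 + 24.8/10 = 3.48
Slope factor = 1 + 9.7/20 = 1.485
ROS = 2.65 * 3.48 * 1.485 = 13.69 m/min

13.69


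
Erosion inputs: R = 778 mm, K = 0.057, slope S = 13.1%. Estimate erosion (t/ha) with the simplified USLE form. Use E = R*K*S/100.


Formula: E = R * K * S / 100  (simplified USLE)
R * K = 778 * 0.057 = 44.346
E = 44.346 * 13.1 / 100 = 5.81 t/ha

5.81


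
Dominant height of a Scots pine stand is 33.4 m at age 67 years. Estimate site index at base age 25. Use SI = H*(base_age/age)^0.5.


Formula: SI = H_dom * (base_age / age)^0.5
Age ratio = 25 / 67 = 0.37313
sqrt(age_ratio) = 0.61085
SI = 33.4 * 0.61085 = 20.4 m

20.4


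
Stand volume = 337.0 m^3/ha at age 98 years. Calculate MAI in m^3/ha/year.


Formula: MAI = Total Volume / Stand Age
MAI = 337.0 m^3/ha / 98 years
MAI = 3.44 m^3/ha/year

3.44


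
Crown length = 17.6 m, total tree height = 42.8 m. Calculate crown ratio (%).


Formula: Crown Ratio = (Crown Length / Total Height) * 100
CR = (17.6 m / 42.8 m) * 100
CR = 0.4112 * 100 = 41.1%

41.1


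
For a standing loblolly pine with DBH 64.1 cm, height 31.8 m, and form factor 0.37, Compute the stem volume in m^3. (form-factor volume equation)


Formula: V = pi * (DBH/200)^2 * H * ff
Radius = DBH/200 = 64.1/200 = 0.3205 m
Radius^2 = 0.3205^2 = 0.10272025 m^2
V = pi * 0.10272025 * 31.8 * 0.37
V = 3.797 m^3

3.797


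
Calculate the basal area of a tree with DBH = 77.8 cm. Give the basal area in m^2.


Formula: BA = pi * (DBH/2)^2 / 10000  (cm^2 to m^2)
Radius = DBH/2 = 77.8/2 = 38.9 cm
BA = pi * 38.9^2 / 10000
   = 4753.8894 cm^2 / 10000
   = 0.4754 m^2

0.4754


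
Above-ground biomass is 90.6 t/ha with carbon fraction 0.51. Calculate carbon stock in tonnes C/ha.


Formula: Carbon Stock = Biomass * Carbon Fraction
C = 90.6 t/ha * 0.51
C = 46.2 t C/ha

46.2


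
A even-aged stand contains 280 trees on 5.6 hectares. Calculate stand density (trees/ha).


Formula: Stand Density = N_trees / Area_ha
Density = 280 trees / 5.6 ha
Density = 50 trees/ha

50


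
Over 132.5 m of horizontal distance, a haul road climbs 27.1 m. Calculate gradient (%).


Formula: Gradient = rise / run * 100
Gradient = 27.1 / 132.5 * 100 = 20.5%

20.5


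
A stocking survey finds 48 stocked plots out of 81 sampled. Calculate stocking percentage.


Formula: Stocking % = stocked plots / total plots * 100
Stocking = 48 / 81 * 100
Stocking = 0.5926 * 100 = 59.3%

59.3


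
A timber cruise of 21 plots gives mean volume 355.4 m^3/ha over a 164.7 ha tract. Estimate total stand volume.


Formula: Total Volume = Mean Volume per ha * Total Area
Total Volume = 355.4 m^3/ha * 164.7 ha
Total Volume = 58534 m^3

58534


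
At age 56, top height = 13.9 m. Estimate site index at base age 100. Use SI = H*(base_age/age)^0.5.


Formula: SI = H_dom * (base_age / age)^0.5
Age ratio = 100 / 56 = 1.78571
sqrt(age_ratio) = 1.33631
SI = 13.9 * 1.33631 = 18.6 m

18.6


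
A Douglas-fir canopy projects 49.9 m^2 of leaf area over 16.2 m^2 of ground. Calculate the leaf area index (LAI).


Formula: LAI = total leaf area / ground area  (dimensionless)
LAI = 49.9 m^2 / 16.2 m^2
LAI = 3.08

3.08


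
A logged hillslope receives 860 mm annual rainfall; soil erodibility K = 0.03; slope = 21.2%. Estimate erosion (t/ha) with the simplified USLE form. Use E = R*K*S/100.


Formula: E = R * K * S / 100  (simplified USLE)
R * K = 860 * 0.03 = 25.8
E = 25.8 * 21.2 / 100 = 5.47 t/ha

5.47


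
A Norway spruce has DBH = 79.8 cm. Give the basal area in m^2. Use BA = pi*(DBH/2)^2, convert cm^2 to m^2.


Formula: BA = pi * (DBH/2)^2 / 10000  (cm^2 to m^2)
Radius = DBH/2 = 79.8/2 = 39.9 cm
BA = pi * 39.9^2 / 10000
   = 5001.4469 cm^2 / 10000
   = 0.5001 m^2

0.5001


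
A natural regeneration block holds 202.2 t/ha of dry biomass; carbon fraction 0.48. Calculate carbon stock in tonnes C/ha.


Formula: Carbon Stock = Biomass * Carbon Fraction
C = 202.2 t/ha * 0.48
C = 97.1 t C/ha

97.1


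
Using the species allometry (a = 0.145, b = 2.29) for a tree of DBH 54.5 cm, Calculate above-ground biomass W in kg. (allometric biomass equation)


Formula: W = a * DBH^b  (allometric power law)
DBH^b = 54.5^2.29 = 9469.9566
W = 0.145 * 9469.9566 = 1373.1 kg

1373.1


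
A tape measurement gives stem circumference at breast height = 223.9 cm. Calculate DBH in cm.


Formula: DBH = C / pi
DBH = 223.9 / pi
pi = 3.14159...
DBH = 71.3 cm

71.3


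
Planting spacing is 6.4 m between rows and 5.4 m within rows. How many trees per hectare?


Formula: TPH = 10000 m^2/ha / (spacing_x * spacing_y)
Area per tree = 6.4 m * 5.4 m = 34.56 m^2
TPH = 10000 / 34.56 = 289 trees/ha

289


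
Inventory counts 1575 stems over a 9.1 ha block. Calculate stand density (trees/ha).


Formula: Stand Density = N_trees / Area_ha
Density = 1575 trees / 9.1 ha
Density = 173 trees/ha

173


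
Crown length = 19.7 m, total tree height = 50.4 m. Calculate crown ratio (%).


Formula: Crown Ratio = (Crown Length / Total Height) * 100
CR = (19.7 m / 50.4 m) * 100
CR = 0.3909 * 100 = 39.1%

39.1


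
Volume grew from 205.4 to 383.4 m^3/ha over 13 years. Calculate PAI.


Formula: PAI = (V_T2 - V_T1) / (T2 - T1)
Volume increment = 383.4 - 205.4 = 178.0 m^3/ha
PAI = 178.0 / 13 = 13.69 m^3/ha/year

13.69


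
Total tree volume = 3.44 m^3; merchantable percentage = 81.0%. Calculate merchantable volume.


Formula: MV = V_total * (merchantable_pct / 100)
Merchantable fraction = 81.0% / 100 = 0.81
MV = 3.44 m^3 * 0.81 = 2.786 m^3

2.786


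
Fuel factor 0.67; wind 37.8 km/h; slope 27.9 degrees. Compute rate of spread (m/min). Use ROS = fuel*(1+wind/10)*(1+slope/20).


Formula: ROS = fuel * (1 + wind/10) * (1 + slope/20)
Wind factor = 1 + 37.8/10 = 4.78
Slope factor = 1 + 27.9/20 = 2.395
ROS = 0.67 * 4.78 * 2.395 = 7.67 m/min

7.67


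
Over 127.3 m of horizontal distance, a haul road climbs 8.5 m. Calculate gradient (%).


Formula: Gradient = rise / run * 100
Gradient = 8.5 / 127.3 * 100 = 6.7%

6.7


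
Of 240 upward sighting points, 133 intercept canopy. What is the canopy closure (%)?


Formula: Canopy closure = covered points / total points * 100
Closure = 133 / 240 * 100
Closure = 0.5542 * 100 = 55.4%

55.4


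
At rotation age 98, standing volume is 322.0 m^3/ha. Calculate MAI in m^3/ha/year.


Formula: MAI = Total Volume / Stand Age
MAI = 322.0 m^3/ha / 98 years
MAI = 3.29 m^3/ha/year

3.29


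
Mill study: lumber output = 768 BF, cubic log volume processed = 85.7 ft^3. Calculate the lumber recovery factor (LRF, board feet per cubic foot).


Formula: LRF = Lumber Output (BF) / Log Input (ft^3)
LRF = 768 BF / 85.7 ft^3
LRF = 8.96 BF/ft^3

8.96


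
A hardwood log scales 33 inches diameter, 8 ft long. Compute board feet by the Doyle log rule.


Doyle: BF = (D - 4)^2 * L / 16
Adjusted diameter = 33 - 4 = 29 in
(D-4)^2 = 29^2 = 841
BF = 841 * 8 / 16 = 421 BF

421


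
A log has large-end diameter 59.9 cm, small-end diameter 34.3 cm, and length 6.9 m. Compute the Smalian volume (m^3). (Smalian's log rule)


Smalian: V = (A1 + A2)/2 * L,  A = pi*(D/200)^2
A1 = pi*(59.9/200)^2 = 0.281802 m^2
A2 = pi*(34.3/200)^2 = 0.092401 m^2
V = (0.281802+0.092401)/2*6.9 = 1.291 m^3

1.291


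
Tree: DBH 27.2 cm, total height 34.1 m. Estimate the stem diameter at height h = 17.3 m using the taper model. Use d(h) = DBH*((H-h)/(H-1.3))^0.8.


Taper: d(h) = DBH * ((H - h) / (H - 1.3))^0.8
Numerator = H - h = 34.1 - 17.3 = 16.8 m
Denominator = H - 1.3 = 34.1 - 1.3 = 32.8 m
Ratio = 16.8 / 32.8 = 0.5122
d = 27.2 * 0.5122^0.8 = 15.9 cm

15.9


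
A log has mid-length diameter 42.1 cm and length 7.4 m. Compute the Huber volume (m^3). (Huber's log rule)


Huber: V = Am * L,  Am = pi*(Dm/200)^2
Am = pi*(42.1/200)^2 = 0.139205 m^2
V = 0.139205*7.4 = 1.0301 m^3

1.0301


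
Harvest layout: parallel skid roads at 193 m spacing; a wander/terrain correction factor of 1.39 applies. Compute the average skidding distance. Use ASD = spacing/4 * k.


Formula: ASD = (spacing / 4) * correction
Uncorrected distance = spacing / 4 = 193 / 4 = 48.25 m
ASD = 48.25 * 1.39 = 67 m

67


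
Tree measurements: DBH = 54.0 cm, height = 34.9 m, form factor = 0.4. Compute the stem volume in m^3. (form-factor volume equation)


Formula: V = pi * (DBH/200)^2 * H * ff
Radius = DBH/200 = 54.0/200 = 0.27 m
Radius^2 = 0.27^2 = 0.0729 m^2
V = pi * 0.0729 * 34.9 * 0.4
V = 3.197 m^3

3.197


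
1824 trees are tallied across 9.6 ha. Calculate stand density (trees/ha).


Formula: Stand Density = N_trees / Area_ha
Density = 1824 trees / 9.6 ha
Density = 190 trees/ha

190


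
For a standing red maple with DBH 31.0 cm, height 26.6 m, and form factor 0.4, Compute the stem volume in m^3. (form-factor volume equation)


Formula: V = pi * (DBH/200)^2 * H * ff
Radius = DBH/200 = 31.0/200 = 0.155 m
Radius^2 = 0.155^2 = 0.024025 m^2
V = pi * 0.024025 * 26.6 * 0.4
V = 0.803 m^3

0.803


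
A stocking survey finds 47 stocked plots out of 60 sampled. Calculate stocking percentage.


Formula: Stocking % = stocked plots / total plots * 100
Stocking = 47 / 60 * 100
Stocking = 0.7833 * 100 = 78.3%

78.3


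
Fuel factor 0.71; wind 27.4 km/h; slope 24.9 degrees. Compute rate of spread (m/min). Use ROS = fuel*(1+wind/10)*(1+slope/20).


Formula: ROS = fuel * (1 + wind/10) * (1 + slope/20)
Wind factor = 1 + 27.4/10 = 3.74
Slope factor = 1 + 24.9/20 = 2.245
ROS = 0.71 * 3.74 * 2.245 = 5.96 m/min

5.96


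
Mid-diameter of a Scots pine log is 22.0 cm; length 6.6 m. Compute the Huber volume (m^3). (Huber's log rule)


Huber: V = Am * L,  Am = pi*(Dm/200)^2
Am = pi*(22.0/200)^2 = 0.038013 m^2
V = 0.038013*6.6 = 0.2509 m^3

0.2509


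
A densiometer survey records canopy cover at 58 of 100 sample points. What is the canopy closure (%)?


Formula: Canopy closure = covered points / total points * 100
Closure = 58 / 100 * 100
Closure = 0.58 * 100 = 58.0%

58.0


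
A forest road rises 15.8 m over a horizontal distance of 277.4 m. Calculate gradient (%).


Formula: Gradient = rise / run * 100
Gradient = 15.8 / 277.4 * 100 = 5.7%

5.7


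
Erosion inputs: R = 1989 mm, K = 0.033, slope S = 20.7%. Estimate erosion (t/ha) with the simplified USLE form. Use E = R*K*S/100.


Formula: E = R * K * S / 100  (simplified USLE)
R * K = 1989 * 0.033 = 65.637
E = 65.637 * 20.7 / 100 = 13.59 t/ha

13.59


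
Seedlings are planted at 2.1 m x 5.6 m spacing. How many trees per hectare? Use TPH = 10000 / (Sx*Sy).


Formula: TPH = 10000 m^2/ha / (spacing_x * spacing_y)
Area per tree = 2.1 m * 5.6 m = 11.76 m^2
TPH = 10000 / 11.76 = 850 trees/ha

850


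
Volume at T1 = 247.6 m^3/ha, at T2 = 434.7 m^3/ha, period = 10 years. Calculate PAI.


Formula: PAI = (V_T2 - V_T1) / (T2 - T1)
Volume increment = 434.7 - 247.6 = 187.1 m^3/ha
PAI = 187.1 / 10 = 18.71 m^3/ha/year

18.71


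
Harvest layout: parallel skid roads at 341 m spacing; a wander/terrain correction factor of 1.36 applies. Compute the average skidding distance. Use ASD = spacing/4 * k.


Formula: ASD = (spacing / 4) * correction
Uncorrected distance = spacing / 4 = 341 / 4 = 85.25 m
ASD = 85.25 * 1.36 = 116 m

116


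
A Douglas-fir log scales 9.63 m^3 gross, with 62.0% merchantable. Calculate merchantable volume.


Formula: MV = V_total * (merchantable_pct / 100)
Merchantable fraction = 62.0% / 100 = 0.62
MV = 9.63 m^3 * 0.62 = 5.971 m^3

5.971


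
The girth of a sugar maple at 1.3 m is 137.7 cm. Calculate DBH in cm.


Formula: DBH = C / pi
DBH = 137.7 / pi
pi = 3.14159...
DBH = 43.8 cm

43.8


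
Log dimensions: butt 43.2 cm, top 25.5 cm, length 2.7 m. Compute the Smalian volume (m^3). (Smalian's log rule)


Smalian: V = (A1 + A2)/2 * L,  A = pi*(D/200)^2
A1 = pi*(43.2/200)^2 = 0.146574 m^2
A2 = pi*(25.5/200)^2 = 0.051071 m^2
V = (0.146574+0.051071)/2*2.7 = 0.2668 m^3

0.2668


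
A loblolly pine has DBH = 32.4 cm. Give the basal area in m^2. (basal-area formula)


Formula: BA = pi * (DBH/2)^2 / 10000  (cm^2 to m^2)
Radius = DBH/2 = 32.4/2 = 16.2 cm
BA = pi * 16.2^2 / 10000
   = 824.4796 cm^2 / 10000
   = 0.0824 m^2

0.0824


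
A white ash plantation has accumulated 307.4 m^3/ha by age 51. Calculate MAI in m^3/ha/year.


Formula: MAI = Total Volume / Stand Age
MAI = 307.4 m^3/ha / 51 years
MAI = 6.03 m^3/ha/year

6.03


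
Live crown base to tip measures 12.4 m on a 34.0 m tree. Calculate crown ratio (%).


Formula: Crown Ratio = (Crown Length / Total Height) * 100
CR = (12.4 m / 34.0 m) * 100
CR = 0.3647 * 100 = 36.5%

36.5


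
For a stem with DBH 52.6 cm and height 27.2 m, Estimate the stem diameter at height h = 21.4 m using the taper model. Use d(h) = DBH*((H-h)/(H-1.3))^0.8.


Taper: d(h) = DBH * ((H - h) / (H - 1.3))^0.8
Numerator = H - h = 27.2 - 21.4 = 5.8 m
Denominator = H - 1.3 = 27.2 - 1.3 = 25.9 m
Ratio = 5.8 / 25.9 = 0.22394
d = 52.6 * 0.22394^0.8 = 15.9 cm

15.9


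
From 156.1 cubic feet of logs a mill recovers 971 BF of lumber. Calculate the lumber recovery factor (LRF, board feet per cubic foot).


Formula: LRF = Lumber Output (BF) / Log Input (ft^3)
LRF = 971 BF / 156.1 ft^3
LRF = 6.22 BF/ft^3

6.22


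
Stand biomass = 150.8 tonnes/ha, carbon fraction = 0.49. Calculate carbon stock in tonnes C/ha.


Formula: Carbon Stock = Biomass * Carbon Fraction
C = 150.8 t/ha * 0.49
C = 73.9 t C/ha

73.9


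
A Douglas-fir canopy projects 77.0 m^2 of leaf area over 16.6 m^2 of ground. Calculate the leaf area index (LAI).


Formula: LAI = total leaf area / ground area  (dimensionless)
LAI = 77.0 m^2 / 16.6 m^2
LAI = 4.64

4.64


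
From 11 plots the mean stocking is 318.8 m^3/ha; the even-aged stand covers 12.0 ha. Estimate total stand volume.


Formula: Total Volume = Mean Volume per ha * Total Area
Total Volume = 318.8 m^3/ha * 12.0 ha
Total Volume = 3826 m^3

3826


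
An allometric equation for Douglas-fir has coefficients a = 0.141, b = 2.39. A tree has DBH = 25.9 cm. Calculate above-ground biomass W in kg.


Formula: W = a * DBH^b  (allometric power law)
DBH^b = 25.9^2.39 = 2386.6374
W = 0.141 * 2386.6374 = 336.5 kg

336.5


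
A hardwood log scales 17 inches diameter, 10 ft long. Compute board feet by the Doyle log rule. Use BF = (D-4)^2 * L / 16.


Doyle: BF = (D - 4)^2 * L / 16
Adjusted diameter = 17 - 4 = 13 in
(D-4)^2 = 13^2 = 169
BF = 169 * 10 / 16 = 106 BF

106


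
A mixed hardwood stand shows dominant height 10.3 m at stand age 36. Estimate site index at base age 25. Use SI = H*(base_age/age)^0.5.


Formula: SI = H_dom * (base_age / age)^0.5
Age ratio = 25 / 36 = 0.69444
sqrt(age_ratio) = 0.83333
SI = 10.3 * 0.83333 = 8.6 m

8.6


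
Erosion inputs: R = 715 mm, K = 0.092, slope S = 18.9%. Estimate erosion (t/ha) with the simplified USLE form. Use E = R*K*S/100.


Formula: E = R * K * S / 100  (simplified USLE)
R * K = 715 * 0.092 = 65.78
E = 65.78 * 18.9 / 100 = 12.43 t/ha

12.43


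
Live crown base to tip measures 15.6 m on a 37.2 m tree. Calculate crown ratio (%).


Formula: Crown Ratio = (Crown Length / Total Height) * 100
CR = (15.6 m / 37.2 m) * 100
CR = 0.4194 * 100 = 41.9%

41.9


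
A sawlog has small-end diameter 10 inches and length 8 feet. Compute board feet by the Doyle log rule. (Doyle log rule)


Doyle: BF = (D - 4)^2 * L / 16
Adjusted diameter = 10 - 4 = 6 in
(D-4)^2 = 6^2 = 36
BF = 36 * 8 / 16 = 18 BF

18


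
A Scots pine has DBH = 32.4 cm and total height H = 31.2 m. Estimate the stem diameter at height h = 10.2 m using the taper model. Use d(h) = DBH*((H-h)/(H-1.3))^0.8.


Taper: d(h) = DBH * ((H - h) / (H - 1.3))^0.8
Numerator = H - h = 31.2 - 10.2 = 21.0 m
Denominator = H - 1.3 = 31.2 - 1.3 = 29.9 m
Ratio = 21.0 / 29.9 = 0.70234
d = 32.4 * 0.70234^0.8 = 24.4 cm

24.4


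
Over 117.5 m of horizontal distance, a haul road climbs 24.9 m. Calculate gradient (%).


Formula: Gradient = rise / run * 100
Gradient = 24.9 / 117.5 * 100 = 21.2%

21.2


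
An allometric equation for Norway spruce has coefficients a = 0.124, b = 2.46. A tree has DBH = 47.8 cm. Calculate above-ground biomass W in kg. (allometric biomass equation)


Formula: W = a * DBH^b  (allometric power law)
DBH^b = 47.8^2.46 = 13532.9546
W = 0.124 * 13532.9546 = 1678.1 kg

1678.1


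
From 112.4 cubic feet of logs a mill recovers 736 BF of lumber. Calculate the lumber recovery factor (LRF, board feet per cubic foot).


Formula: LRF = Lumber Output (BF) / Log Input (ft^3)
LRF = 736 BF / 112.4 ft^3
LRF = 6.55 BF/ft^3

6.55


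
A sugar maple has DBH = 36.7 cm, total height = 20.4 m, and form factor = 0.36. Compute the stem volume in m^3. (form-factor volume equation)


Formula: V = pi * (DBH/200)^2 * H * ff
Radius = DBH/200 = 36.7/200 = 0.1835 m
Radius^2 = 0.1835^2 = 0.03367225 m^2
V = pi * 0.03367225 * 20.4 * 0.36
V = 0.777 m^3

0.777


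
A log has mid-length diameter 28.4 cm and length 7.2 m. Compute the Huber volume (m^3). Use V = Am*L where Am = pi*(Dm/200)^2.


Huber: V = Am * L,  Am = pi*(Dm/200)^2
Am = pi*(28.4/200)^2 = 0.063347 m^2
V = 0.063347*7.2 = 0.4561 m^3

0.4561


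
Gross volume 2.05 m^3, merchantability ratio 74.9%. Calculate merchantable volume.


Formula: MV = V_total * (merchantable_pct / 100)
Merchantable fraction = 74.9% / 100 = 0.749
MV = 2.05 m^3 * 0.749 = 1.535 m^3

1.535


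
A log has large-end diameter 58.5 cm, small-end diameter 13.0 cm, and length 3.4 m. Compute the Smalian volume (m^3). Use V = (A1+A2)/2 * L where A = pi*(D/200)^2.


Smalian: V = (A1 + A2)/2 * L,  A = pi*(D/200)^2
A1 = pi*(58.5/200)^2 = 0.268783 m^2
A2 = pi*(13.0/200)^2 = 0.013273 m^2
V = (0.268783+0.013273)/2*3.4 = 0.4795 m^3

0.4795


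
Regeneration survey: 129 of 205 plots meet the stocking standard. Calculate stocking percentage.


Formula: Stocking % = stocked plots / total plots * 100
Stocking = 129 / 205 * 100
Stocking = 0.6293 * 100 = 62.9%

62.9


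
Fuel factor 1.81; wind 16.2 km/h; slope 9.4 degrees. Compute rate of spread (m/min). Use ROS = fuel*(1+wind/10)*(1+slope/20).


Formula: ROS = fuel * (1 + wind/10) * (1 + slope/20)
Wind factor = 1 + 16.2/10 = 2.62
Slope factor = 1 + 9.4/20 = 1.47
ROS = 1.81 * 2.62 * 1.47 = 6.97 m/min

6.97


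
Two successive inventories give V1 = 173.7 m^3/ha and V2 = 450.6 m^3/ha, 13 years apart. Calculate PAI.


Formula: PAI = (V_T2 - V_T1) / (T2 - T1)
Volume increment = 450.6 - 173.7 = 276.9 m^3/ha
PAI = 276.9 / 13 = 21.3 m^3/ha/year

21.3


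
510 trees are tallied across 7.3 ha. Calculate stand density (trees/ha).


Formula: Stand Density = N_trees / Area_ha
Density = 510 trees / 7.3 ha
Density = 70 trees/ha

70


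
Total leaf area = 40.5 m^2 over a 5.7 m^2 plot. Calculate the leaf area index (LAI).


Formula: LAI = total leaf area / ground area  (dimensionless)
LAI = 40.5 m^2 / 5.7 m^2
LAI = 7.11

7.11


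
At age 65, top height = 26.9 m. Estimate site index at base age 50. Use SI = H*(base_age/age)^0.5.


Formula: SI = H_dom * (base_age / age)^0.5
Age ratio = 50 / 65 = 0.76923
sqrt(age_ratio) = 0.87706
SI = 26.9 * 0.87706 = 23.6 m

23.6


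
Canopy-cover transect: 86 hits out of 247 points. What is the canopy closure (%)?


Formula: Canopy closure = covered points / total points * 100
Closure = 86 / 247 * 100
Closure = 0.3482 * 100 = 34.8%

34.8


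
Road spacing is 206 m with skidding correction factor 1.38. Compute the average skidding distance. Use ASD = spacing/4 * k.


Formula: ASD = (spacing / 4) * correction
Uncorrected distance = spacing / 4 = 206 / 4 = 51.5 m
ASD = 51.5 * 1.38 = 71 m

71


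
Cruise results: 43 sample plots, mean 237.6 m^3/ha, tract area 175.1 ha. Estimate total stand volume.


Formula: Total Volume = Mean Volume per ha * Total Area
Total Volume = 237.6 m^3/ha * 175.1 ha
Total Volume = 41604 m^3

41604


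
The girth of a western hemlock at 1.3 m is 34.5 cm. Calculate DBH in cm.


Formula: DBH = C / pi
DBH = 34.5 / pi
pi = 3.14159...
DBH = 11.0 cm

11.0


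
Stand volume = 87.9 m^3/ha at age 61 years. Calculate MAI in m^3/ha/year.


Formula: MAI = Total Volume / Stand Age
MAI = 87.9 m^3/ha / 61 years
MAI = 1.44 m^3/ha/year

1.44


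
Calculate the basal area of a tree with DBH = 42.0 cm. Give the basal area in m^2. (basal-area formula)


Formula: BA = pi * (DBH/2)^2 / 10000  (cm^2 to m^2)
Radius = DBH/2 = 42.0/2 = 21.0 cm
BA = pi * 21.0^2 / 10000
   = 1385.4424 cm^2 / 10000
   = 0.1385 m^2

0.1385


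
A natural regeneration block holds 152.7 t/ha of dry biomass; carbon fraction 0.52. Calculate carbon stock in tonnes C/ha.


Formula: Carbon Stock = Biomass * Carbon Fraction
C = 152.7 t/ha * 0.52
C = 79.4 t C/ha

79.4


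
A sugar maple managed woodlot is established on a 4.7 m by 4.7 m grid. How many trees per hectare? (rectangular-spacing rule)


Formula: TPH = 10000 m^2/ha / (spacing_x * spacing_y)
Area per tree = 4.7 m * 4.7 m = 22.09 m^2
TPH = 10000 / 22.09 = 453 trees/ha

453


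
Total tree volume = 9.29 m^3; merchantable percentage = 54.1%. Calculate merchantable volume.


Formula: MV = V_total * (merchantable_pct / 100)
Merchantable fraction = 54.1% / 100 = 0.541
MV = 9.29 m^3 * 0.541 = 5.026 m^3

5.026


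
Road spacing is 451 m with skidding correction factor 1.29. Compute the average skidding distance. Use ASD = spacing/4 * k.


Formula: ASD = (spacing / 4) * correction
Uncorrected distance = spacing / 4 = 451 / 4 = 112.75 m
ASD = 112.75 * 1.29 = 145 m

145


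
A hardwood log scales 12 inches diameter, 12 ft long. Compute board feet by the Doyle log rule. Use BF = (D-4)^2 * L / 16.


Doyle: BF = (D - 4)^2 * L / 16
Adjusted diameter = 12 - 4 = 8 in
(D-4)^2 = 8^2 = 64
BF = 64 * 12 / 16 = 48 BF

48


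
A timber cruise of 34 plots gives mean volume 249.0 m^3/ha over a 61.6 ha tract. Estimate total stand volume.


Formula: Total Volume = Mean Volume per ha * Total Area
Total Volume = 249.0 m^3/ha * 61.6 ha
Total Volume = 15338 m^3

15338


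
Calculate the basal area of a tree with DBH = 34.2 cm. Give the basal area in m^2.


Formula: BA = pi * (DBH/2)^2 / 10000  (cm^2 to m^2)
Radius = DBH/2 = 34.2/2 = 17.1 cm
BA = pi * 17.1^2 / 10000
   = 918.6331 cm^2 / 10000
   = 0.0919 m^2

0.0919


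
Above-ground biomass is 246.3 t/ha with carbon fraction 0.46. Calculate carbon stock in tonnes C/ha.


Formula: Carbon Stock = Biomass * Carbon Fraction
C = 246.3 t/ha * 0.46
C = 113.3 t C/ha

113.3


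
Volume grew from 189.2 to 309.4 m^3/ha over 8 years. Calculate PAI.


Formula: PAI = (V_T2 - V_T1) / (T2 - T1)
Volume increment = 309.4 - 189.2 = 120.2 m^3/ha
PAI = 120.2 / 8 = 15.03 m^3/ha/year

15.03


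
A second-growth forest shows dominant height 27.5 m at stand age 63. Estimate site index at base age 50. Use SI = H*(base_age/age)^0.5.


Formula: SI = H_dom * (base_age / age)^0.5
Age ratio = 50 / 63 = 0.79365
sqrt(age_ratio) = 0.89087
SI = 27.5 * 0.89087 = 24.5 m

24.5


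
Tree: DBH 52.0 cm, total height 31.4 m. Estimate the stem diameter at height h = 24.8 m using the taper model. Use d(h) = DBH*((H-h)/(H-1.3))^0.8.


Taper: d(h) = DBH * ((H - h) / (H - 1.3))^0.8
Numerator = H - h = 31.4 - 24.8 = 6.6 m
Denominator = H - 1.3 = 31.4 - 1.3 = 30.1 m
Ratio = 6.6 / 30.1 = 0.21927
d = 52.0 * 0.21927^0.8 = 15.4 cm

15.4


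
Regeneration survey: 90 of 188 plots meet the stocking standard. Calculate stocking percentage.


Formula: Stocking % = stocked plots / total plots * 100
Stocking = 90 / 188 * 100
Stocking = 0.4787 * 100 = 47.9%

47.9


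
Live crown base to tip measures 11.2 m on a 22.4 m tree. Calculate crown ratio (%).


Formula: Crown Ratio = (Crown Length / Total Height) * 100
CR = (11.2 m / 22.4 m) * 100
CR = 0.5 * 100 = 50.0%

50.0


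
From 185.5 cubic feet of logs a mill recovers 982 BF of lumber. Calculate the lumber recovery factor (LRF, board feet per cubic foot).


Formula: LRF = Lumber Output (BF) / Log Input (ft^3)
LRF = 982 BF / 185.5 ft^3
LRF = 5.29 BF/ft^3

5.29


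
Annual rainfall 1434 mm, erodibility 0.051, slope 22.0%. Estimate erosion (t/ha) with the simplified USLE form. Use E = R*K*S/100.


Formula: E = R * K * S / 100  (simplified USLE)
R * K = 1434 * 0.051 = 73.134
E = 73.134 * 22.0 / 100 = 16.09 t/ha

16.09


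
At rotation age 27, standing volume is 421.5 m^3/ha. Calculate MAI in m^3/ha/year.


Formula: MAI = Total Volume / Stand Age
MAI = 421.5 m^3/ha / 27 years
MAI = 15.61 m^3/ha/year

15.61


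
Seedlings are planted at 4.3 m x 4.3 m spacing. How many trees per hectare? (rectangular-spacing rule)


Formula: TPH = 10000 m^2/ha / (spacing_x * spacing_y)
Area per tree = 4.3 m * 4.3 m = 18.49 m^2
TPH = 10000 / 18.49 = 541 trees/ha

541


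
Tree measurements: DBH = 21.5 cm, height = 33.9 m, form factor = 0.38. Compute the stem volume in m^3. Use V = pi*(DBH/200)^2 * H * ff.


Formula: V = pi * (DBH/200)^2 * H * ff
Radius = DBH/200 = 21.5/200 = 0.1075 m
Radius^2 = 0.1075^2 = 0.01155625 m^2
V = pi * 0.01155625 * 33.9 * 0.38
V = 0.468 m^3

0.468


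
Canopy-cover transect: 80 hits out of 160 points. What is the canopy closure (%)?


Formula: Canopy closure = covered points / total points * 100
Closure = 80 / 160 * 100
Closure = 0.5 * 100 = 50.0%

50.0


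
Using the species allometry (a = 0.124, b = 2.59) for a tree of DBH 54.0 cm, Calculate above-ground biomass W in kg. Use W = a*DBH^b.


Formula: W = a * DBH^b  (allometric power law)
DBH^b = 54.0^2.59 = 30683.1426
W = 0.124 * 30683.1426 = 3804.7 kg

3804.7


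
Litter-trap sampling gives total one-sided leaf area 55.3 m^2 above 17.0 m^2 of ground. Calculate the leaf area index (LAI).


Formula: LAI = total leaf area / ground area  (dimensionless)
LAI = 55.3 m^2 / 17.0 m^2
LAI = 3.25

3.25


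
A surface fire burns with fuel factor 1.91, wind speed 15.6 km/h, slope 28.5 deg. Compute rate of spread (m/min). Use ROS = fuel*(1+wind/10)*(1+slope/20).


Formula: ROS = fuel * (1 + wind/10) * (1 + slope/20)
Wind factor = 1 + 15.6/10 = 2.56
Slope factor = 1 + 28.5/20 = 2.425
ROS = 1.91 * 2.56 * 2.425 = 11.86 m/min

11.86


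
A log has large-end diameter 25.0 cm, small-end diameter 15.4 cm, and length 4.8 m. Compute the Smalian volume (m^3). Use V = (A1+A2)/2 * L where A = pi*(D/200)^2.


Smalian: V = (A1 + A2)/2 * L,  A = pi*(D/200)^2
A1 = pi*(25.0/200)^2 = 0.049087 m^2
A2 = pi*(15.4/200)^2 = 0.018627 m^2
V = (0.049087+0.018627)/2*4.8 = 0.1625 m^3

0.1625


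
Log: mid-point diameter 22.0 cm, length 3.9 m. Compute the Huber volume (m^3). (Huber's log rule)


Huber: V = Am * L,  Am = pi*(Dm/200)^2
Am = pi*(22.0/200)^2 = 0.038013 m^2
V = 0.038013*3.9 = 0.1483 m^3

0.1483


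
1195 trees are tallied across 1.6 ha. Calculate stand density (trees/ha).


Formula: Stand Density = N_trees / Area_ha
Density = 1195 trees / 1.6 ha
Density = 747 trees/ha

747


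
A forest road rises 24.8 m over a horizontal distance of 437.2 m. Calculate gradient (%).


Formula: Gradient = rise / run * 100
Gradient = 24.8 / 437.2 * 100 = 5.7%

5.7


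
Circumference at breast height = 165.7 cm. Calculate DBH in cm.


Formula: DBH = C / pi
DBH = 165.7 / pi
pi = 3.14159...
DBH = 52.7 cm

52.7


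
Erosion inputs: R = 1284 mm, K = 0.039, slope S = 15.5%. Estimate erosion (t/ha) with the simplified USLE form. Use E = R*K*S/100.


Formula: E = R * K * S / 100  (simplified USLE)
R * K = 1284 * 0.039 = 50.076
E = 50.076 * 15.5 / 100 = 7.76 t/ha

7.76


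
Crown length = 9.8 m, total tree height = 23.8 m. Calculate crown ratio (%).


Formula: Crown Ratio = (Crown Length / Total Height) * 100
CR = (9.8 m / 23.8 m) * 100
CR = 0.4118 * 100 = 41.2%

41.2


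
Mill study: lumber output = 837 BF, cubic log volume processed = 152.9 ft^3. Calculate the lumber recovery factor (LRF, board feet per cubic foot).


Formula: LRF = Lumber Output (BF) / Log Input (ft^3)
LRF = 837 BF / 152.9 ft^3
LRF = 5.47 BF/ft^3

5.47


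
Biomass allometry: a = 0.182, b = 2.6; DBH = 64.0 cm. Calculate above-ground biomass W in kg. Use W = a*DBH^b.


Formula: W = a * DBH^b  (allometric power law)
DBH^b = 64.0^2.6 = 49667.0005
W = 0.182 * 49667.0005 = 9039.4 kg

9039.4


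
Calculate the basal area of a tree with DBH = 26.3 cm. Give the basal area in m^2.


Formula: BA = pi * (DBH/2)^2 / 10000  (cm^2 to m^2)
Radius = DBH/2 = 26.3/2 = 13.15 cm
BA = pi * 13.15^2 / 10000
   = 543.2521 cm^2 / 10000
   = 0.0543 m^2

0.0543


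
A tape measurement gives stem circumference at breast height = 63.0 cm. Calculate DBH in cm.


Formula: DBH = C / pi
DBH = 63.0 / pi
pi = 3.14159...
DBH = 20.1 cm

20.1


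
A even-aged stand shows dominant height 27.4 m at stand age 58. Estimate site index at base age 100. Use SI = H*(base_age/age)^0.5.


Formula: SI = H_dom * (base_age / age)^0.5
Age ratio = 100 / 58 = 1.72414
sqrt(age_ratio) = 1.31306
SI = 27.4 * 1.31306 = 36.0 m

36.0


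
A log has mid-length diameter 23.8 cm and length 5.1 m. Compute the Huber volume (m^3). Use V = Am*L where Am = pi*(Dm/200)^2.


Huber: V = Am * L,  Am = pi*(Dm/200)^2
Am = pi*(23.8/200)^2 = 0.044488 m^2
V = 0.044488*5.1 = 0.2269 m^3

0.2269


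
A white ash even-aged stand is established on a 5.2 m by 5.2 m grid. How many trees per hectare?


Formula: TPH = 10000 m^2/ha / (spacing_x * spacing_y)
Area per tree = 5.2 m * 5.2 m = 27.04 m^2
TPH = 10000 / 27.04 = 370 trees/ha

370


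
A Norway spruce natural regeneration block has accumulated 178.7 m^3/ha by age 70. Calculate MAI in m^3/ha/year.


Formula: MAI = Total Volume / Stand Age
MAI = 178.7 m^3/ha / 70 years
MAI = 2.55 m^3/ha/year

2.55


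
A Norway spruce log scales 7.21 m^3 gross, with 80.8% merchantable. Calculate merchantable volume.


Formula: MV = V_total * (merchantable_pct / 100)
Merchantable fraction = 80.8% / 100 = 0.808
MV = 7.21 m^3 * 0.808 = 5.826 m^3

5.826


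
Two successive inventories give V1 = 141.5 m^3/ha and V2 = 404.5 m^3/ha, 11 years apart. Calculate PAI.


Formula: PAI = (V_T2 - V_T1) / (T2 - T1)
Volume increment = 404.5 - 141.5 = 263.0 m^3/ha
PAI = 263.0 / 11 = 23.91 m^3/ha/year

23.91


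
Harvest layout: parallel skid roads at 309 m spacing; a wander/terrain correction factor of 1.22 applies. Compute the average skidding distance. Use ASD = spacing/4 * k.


Formula: ASD = (spacing / 4) * correction
Uncorrected distance = spacing / 4 = 309 / 4 = 77.25 m
ASD = 77.25 * 1.22 = 94 m

94


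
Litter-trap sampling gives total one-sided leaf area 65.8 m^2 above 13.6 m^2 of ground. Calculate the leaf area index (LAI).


Formula: LAI = total leaf area / ground area  (dimensionless)
LAI = 65.8 m^2 / 13.6 m^2
LAI = 4.84

4.84


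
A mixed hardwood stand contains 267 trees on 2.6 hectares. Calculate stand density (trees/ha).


Formula: Stand Density = N_trees / Area_ha
Density = 267 trees / 2.6 ha
Density = 103 trees/ha

103


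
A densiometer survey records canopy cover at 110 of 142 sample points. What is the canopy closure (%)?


Formula: Canopy closure = covered points / total points * 100
Closure = 110 / 142 * 100
Closure = 0.7746 * 100 = 77.5%

77.5


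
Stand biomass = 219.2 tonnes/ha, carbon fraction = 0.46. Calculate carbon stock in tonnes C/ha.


Formula: Carbon Stock = Biomass * Carbon Fraction
C = 219.2 t/ha * 0.46
C = 100.8 t C/ha

100.8


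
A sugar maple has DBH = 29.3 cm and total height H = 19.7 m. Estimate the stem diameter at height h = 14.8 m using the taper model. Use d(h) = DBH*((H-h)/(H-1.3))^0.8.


Taper: d(h) = DBH * ((H - h) / (H - 1.3))^0.8
Numerator = H - h = 19.7 - 14.8 = 4.9 m
Denominator = H - 1.3 = 19.7 - 1.3 = 18.4 m
Ratio = 4.9 / 18.4 = 0.2663
d = 29.3 * 0.2663^0.8 = 10.2 cm

10.2


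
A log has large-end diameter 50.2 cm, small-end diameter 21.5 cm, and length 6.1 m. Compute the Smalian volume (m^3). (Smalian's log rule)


Smalian: V = (A1 + A2)/2 * L,  A = pi*(D/200)^2
A1 = pi*(50.2/200)^2 = 0.197923 m^2
A2 = pi*(21.5/200)^2 = 0.036305 m^2
V = (0.197923+0.036305)/2*6.1 = 0.7144 m^3

0.7144


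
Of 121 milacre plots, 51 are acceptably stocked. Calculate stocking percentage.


Formula: Stocking % = stocked plots / total plots * 100
Stocking = 51 / 121 * 100
Stocking = 0.4215 * 100 = 42.1%

42.1


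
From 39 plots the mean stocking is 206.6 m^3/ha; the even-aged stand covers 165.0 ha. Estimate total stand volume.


Formula: Total Volume = Mean Volume per ha * Total Area
Total Volume = 206.6 m^3/ha * 165.0 ha
Total Volume = 34089 m^3

34089


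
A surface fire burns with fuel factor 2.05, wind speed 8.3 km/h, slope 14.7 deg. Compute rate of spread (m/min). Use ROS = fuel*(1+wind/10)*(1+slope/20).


Formula: ROS = fuel * (1 + wind/10) * (1 + slope/20)
Wind factor = 1 + 8.3/10 = 1.83
Slope factor = 1 + 14.7/20 = 1.735
ROS = 2.05 * 1.83 * 1.735 = 6.51 m/min

6.51


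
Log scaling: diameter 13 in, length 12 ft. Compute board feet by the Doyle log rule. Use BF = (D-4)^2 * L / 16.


Doyle: BF = (D - 4)^2 * L / 16
Adjusted diameter = 13 - 4 = 9 in
(D-4)^2 = 9^2 = 81
BF = 81 * 12 / 16 = 61 BF

61


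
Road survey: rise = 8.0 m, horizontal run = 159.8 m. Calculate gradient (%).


Formula: Gradient = rise / run * 100
Gradient = 8.0 / 159.8 * 100 = 5.0%

5.0


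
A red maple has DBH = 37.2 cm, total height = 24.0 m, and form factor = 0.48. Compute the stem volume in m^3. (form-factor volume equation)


Formula: V = pi * (DBH/200)^2 * H * ff
Radius = DBH/200 = 37.2/200 = 0.186 m
Radius^2 = 0.186^2 = 0.034596 m^2
V = pi * 0.034596 * 24.0 * 0.48
V = 1.252 m^3

1.252


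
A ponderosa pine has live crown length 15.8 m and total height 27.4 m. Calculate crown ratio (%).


Formula: Crown Ratio = (Crown Length / Total Height) * 100
CR = (15.8 m / 27.4 m) * 100
CR = 0.5766 * 100 = 57.7%

57.7


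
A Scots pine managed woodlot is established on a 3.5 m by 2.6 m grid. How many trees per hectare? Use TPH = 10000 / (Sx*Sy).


Formula: TPH = 10000 m^2/ha / (spacing_x * spacing_y)
Area per tree = 3.5 m * 2.6 m = 9.1 m^2
TPH = 10000 / 9.1 = 1099 trees/ha

1099


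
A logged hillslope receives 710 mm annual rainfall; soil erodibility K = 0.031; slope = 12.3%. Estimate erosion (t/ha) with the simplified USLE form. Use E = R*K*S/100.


Formula: E = R * K * S / 100  (simplified USLE)
R * K = 710 * 0.031 = 22.01
E = 22.01 * 12.3 / 100 = 2.71 t/ha

2.71


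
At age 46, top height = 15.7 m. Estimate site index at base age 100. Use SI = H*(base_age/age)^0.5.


Formula: SI = H_dom * (base_age / age)^0.5
Age ratio = 100 / 46 = 2.17391
sqrt(age_ratio) = 1.47442
SI = 15.7 * 1.47442 = 23.1 m

23.1


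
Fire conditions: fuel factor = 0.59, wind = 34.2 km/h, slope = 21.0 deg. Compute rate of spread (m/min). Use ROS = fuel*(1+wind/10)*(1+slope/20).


Formula: ROS = fuel * (1 + wind/10) * (1 + slope/20)
Wind factor = 1 + 34.2/10 = 4.42
Slope factor = 1 + 21.0/20 = 2.05
ROS = 0.59 * 4.42 * 2.05 = 5.35 m/min

5.35


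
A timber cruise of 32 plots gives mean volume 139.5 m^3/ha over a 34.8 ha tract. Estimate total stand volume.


Formula: Total Volume = Mean Volume per ha * Total Area
Total Volume = 139.5 m^3/ha * 34.8 ha
Total Volume = 4855 m^3

4855


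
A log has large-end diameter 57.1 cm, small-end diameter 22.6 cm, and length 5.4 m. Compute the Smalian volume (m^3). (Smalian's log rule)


Smalian: V = (A1 + A2)/2 * L,  A = pi*(D/200)^2
A1 = pi*(57.1/200)^2 = 0.256072 m^2
A2 = pi*(22.6/200)^2 = 0.040115 m^2
V = (0.256072+0.040115)/2*5.4 = 0.7997 m^3

0.7997


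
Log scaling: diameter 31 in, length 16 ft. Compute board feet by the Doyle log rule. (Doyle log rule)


Doyle: BF = (D - 4)^2 * L / 16
Adjusted diameter = 31 - 4 = 27 in
(D-4)^2 = 27^2 = 729
BF = 729 * 16 / 16 = 729 BF

729


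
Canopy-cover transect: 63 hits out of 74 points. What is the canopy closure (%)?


Formula: Canopy closure = covered points / total points * 100
Closure = 63 / 74 * 100
Closure = 0.8514 * 100 = 85.1%

85.1


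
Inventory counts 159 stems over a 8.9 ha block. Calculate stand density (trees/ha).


Formula: Stand Density = N_trees / Area_ha
Density = 159 trees / 8.9 ha
Density = 18 trees/ha

18


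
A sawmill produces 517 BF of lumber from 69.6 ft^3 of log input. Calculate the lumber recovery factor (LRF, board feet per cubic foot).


Formula: LRF = Lumber Output (BF) / Log Input (ft^3)
LRF = 517 BF / 69.6 ft^3
LRF = 7.43 BF/ft^3

7.43


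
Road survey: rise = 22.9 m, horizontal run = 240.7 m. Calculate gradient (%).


Formula: Gradient = rise / run * 100
Gradient = 22.9 / 240.7 * 100 = 9.5%

9.5


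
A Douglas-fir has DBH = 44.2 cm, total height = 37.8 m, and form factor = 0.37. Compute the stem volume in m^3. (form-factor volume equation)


Formula: V = pi * (DBH/200)^2 * H * ff
Radius = DBH/200 = 44.2/200 = 0.221 m
Radius^2 = 0.221^2 = 0.048841 m^2
V = pi * 0.048841 * 37.8 * 0.37
V = 2.146 m^3

2.146


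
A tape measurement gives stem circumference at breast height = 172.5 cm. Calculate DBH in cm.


Formula: DBH = C / pi
DBH = 172.5 / pi
pi = 3.14159...
DBH = 54.9 cm

54.9


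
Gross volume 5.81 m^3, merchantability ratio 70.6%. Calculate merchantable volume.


Formula: MV = V_total * (merchantable_pct / 100)
Merchantable fraction = 70.6% / 100 = 0.706
MV = 5.81 m^3 * 0.706 = 4.102 m^3

4.102


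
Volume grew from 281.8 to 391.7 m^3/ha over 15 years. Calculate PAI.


Formula: PAI = (V_T2 - V_T1) / (T2 - T1)
Volume increment = 391.7 - 281.8 = 109.9 m^3/ha
PAI = 109.9 / 15 = 7.33 m^3/ha/year

7.33
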